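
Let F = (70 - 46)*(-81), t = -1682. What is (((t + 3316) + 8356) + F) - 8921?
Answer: -875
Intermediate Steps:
F = -1944 (F = 24*(-81) = -1944)
(((t + 3316) + 8356) + F) - 8921 = (((-1682 + 3316) + 8356) - 1944) - 8921 = ((1634 + 8356) - 1944) - 8921 = (9990 - 1944) - 8921 = 8046 - 8921 = -875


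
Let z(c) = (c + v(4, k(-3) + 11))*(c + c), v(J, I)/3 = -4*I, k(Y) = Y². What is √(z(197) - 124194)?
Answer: 4*I*√8821 ≈ 375.68*I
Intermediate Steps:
v(J, I) = -12*I (v(J, I) = 3*(-4*I) = -12*I)
z(c) = 2*c*(-240 + c) (z(c) = (c - 12*((-3)² + 11))*(c + c) = (c - 12*(9 + 11))*(2*c) = (c - 12*20)*(2*c) = (c - 240)*(2*c) = (-240 + c)*(2*c) = 2*c*(-240 + c))
√(z(197) - 124194) = √(2*197*(-240 + 197) - 124194) = √(2*197*(-43) - 124194) = √(-16942 - 124194) = √(-141136) = 4*I*√8821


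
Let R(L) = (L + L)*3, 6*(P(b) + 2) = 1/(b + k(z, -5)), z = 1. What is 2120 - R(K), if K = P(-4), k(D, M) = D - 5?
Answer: 17057/8 ≈ 2132.1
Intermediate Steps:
k(D, M) = -5 + D
P(b) = -2 + 1/(6*(-4 + b)) (P(b) = -2 + 1/(6*(b + (-5 + 1))) = -2 + 1/(6*(b - 4)) = -2 + 1/(6*(-4 + b)))
K = -97/48 (K = (49 - 12*(-4))/(6*(-4 - 4)) = (⅙)*(49 + 48)/(-8) = (⅙)*(-⅛)*97 = -97/48 ≈ -2.0208)
R(L) = 6*L (R(L) = (2*L)*3 = 6*L)
2120 - R(K) = 2120 - 6*(-97)/48 = 2120 - 1*(-97/8) = 2120 + 97/8 = 17057/8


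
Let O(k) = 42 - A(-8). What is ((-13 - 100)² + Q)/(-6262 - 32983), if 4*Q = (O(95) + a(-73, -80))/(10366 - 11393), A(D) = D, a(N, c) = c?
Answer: -26227541/80609230 ≈ -0.32537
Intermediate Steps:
O(k) = 50 (O(k) = 42 - 1*(-8) = 42 + 8 = 50)
Q = 15/2054 (Q = ((50 - 80)/(10366 - 11393))/4 = (-30/(-1027))/4 = (-30*(-1/1027))/4 = (¼)*(30/1027) = 15/2054 ≈ 0.0073028)
((-13 - 100)² + Q)/(-6262 - 32983) = ((-13 - 100)² + 15/2054)/(-6262 - 32983) = ((-113)² + 15/2054)/(-39245) = (12769 + 15/2054)*(-1/39245) = (26227541/2054)*(-1/39245) = -26227541/80609230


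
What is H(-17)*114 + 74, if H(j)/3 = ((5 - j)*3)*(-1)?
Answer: -22498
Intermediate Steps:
H(j) = -45 + 9*j (H(j) = 3*(((5 - j)*3)*(-1)) = 3*((15 - 3*j)*(-1)) = 3*(-15 + 3*j) = -45 + 9*j)
H(-17)*114 + 74 = (-45 + 9*(-17))*114 + 74 = (-45 - 153)*114 + 74 = -198*114 + 74 = -22572 + 74 = -22498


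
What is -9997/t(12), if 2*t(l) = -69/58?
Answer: 1159652/69 ≈ 16807.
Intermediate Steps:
t(l) = -69/116 (t(l) = (-69/58)/2 = (-69*1/58)/2 = (½)*(-69/58) = -69/116)
-9997/t(12) = -9997/(-69/116) = -9997*(-116/69) = 1159652/69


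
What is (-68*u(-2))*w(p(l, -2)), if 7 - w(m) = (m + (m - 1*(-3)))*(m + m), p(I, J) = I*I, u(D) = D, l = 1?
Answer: -408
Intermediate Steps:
p(I, J) = I²
w(m) = 7 - 2*m*(3 + 2*m) (w(m) = 7 - (m + (m - 1*(-3)))*(m + m) = 7 - (m + (m + 3))*2*m = 7 - (m + (3 + m))*2*m = 7 - (3 + 2*m)*2*m = 7 - 2*m*(3 + 2*m))
(-68*u(-2))*w(p(l, -2)) = (-68*(-2))*(7 - 6*1² - 4*(1²)²) = 136*(7 - 6*1 - 4*1²) = 136*(7 - 6 - 4*1) = 136*(7 - 6 - 4) = 136*(-3) = -408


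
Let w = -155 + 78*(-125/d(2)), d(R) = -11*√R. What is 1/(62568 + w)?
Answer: 580921/36253366123 - 4125*√2/36253366123 ≈ 1.5863e-5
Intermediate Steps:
w = -155 + 4875*√2/11 (w = -155 + 78*(-125*(-√2/22)) = -155 + 78*(-(-125)*√2/22) = -155 + 78*(125*√2/22) = -155 + 4875*√2/11 ≈ 471.75)
1/(62568 + w) = 1/(62568 + (-155 + 4875*√2/11)) = 1/(62413 + 4875*√2/11)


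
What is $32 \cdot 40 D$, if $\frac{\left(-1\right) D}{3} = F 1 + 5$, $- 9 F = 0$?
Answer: $-19200$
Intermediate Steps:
$F = 0$ ($F = \left(- \frac{1}{9}\right) 0 = 0$)
$D = -15$ ($D = - 3 \left(0 \cdot 1 + 5\right) = - 3 \left(0 + 5\right) = \left(-3\right) 5 = -15$)
$32 \cdot 40 D = 32 \cdot 40 \left(-15\right) = 1280 \left(-15\right) = -19200$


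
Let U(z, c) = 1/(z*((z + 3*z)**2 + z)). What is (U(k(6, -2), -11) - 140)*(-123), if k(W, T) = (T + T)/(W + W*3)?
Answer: 99384/5 ≈ 19877.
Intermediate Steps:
k(W, T) = T/(2*W) (k(W, T) = (2*T)/(W + 3*W) = (2*T)/((4*W)) = (2*T)*(1/(4*W)) = T/(2*W))
U(z, c) = 1/(z*(z + 16*z**2)) (U(z, c) = 1/(z*((4*z)**2 + z)) = 1/(z*(16*z**2 + z)) = 1/(z*(z + 16*z**2)))
(U(k(6, -2), -11) - 140)*(-123) = (1/(((1/2)*(-2)/6)**2*(1 + 16*((1/2)*(-2)/6))) - 140)*(-123) = (1/(((1/2)*(-2)*(1/6))**2*(1 + 16*((1/2)*(-2)*(1/6)))) - 140)*(-123) = (1/((-1/6)**2*(1 + 16*(-1/6))) - 140)*(-123) = (36/(1 - 8/3) - 140)*(-123) = (36/(-5/3) - 140)*(-123) = (36*(-3/5) - 140)*(-123) = (-108/5 - 140)*(-123) = -808/5*(-123) = 99384/5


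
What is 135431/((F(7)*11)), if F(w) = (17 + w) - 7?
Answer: 135431/187 ≈ 724.23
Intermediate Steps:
F(w) = 10 + w
135431/((F(7)*11)) = 135431/(((10 + 7)*11)) = 135431/((17*11)) = 135431/187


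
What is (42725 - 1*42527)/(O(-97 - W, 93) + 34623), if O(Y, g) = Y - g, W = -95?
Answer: 99/17264 ≈ 0.0057345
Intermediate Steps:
(42725 - 1*42527)/(O(-97 - W, 93) + 34623) = (42725 - 1*42527)/(((-97 - 1*(-95)) - 1*93) + 34623) = (42725 - 42527)/(((-97 + 95) - 93) + 34623) = 198/((-2 - 93) + 34623) = 198/(-95 + 34623) = 198/34528 = 198*(1/34528) = 99/17264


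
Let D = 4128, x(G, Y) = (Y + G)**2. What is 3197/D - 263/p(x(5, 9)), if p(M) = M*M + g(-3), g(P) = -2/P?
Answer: 182598629/237876000 ≈ 0.76762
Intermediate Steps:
x(G, Y) = (G + Y)**2
p(M) = 2/3 + M**2 (p(M) = M*M - 2/(-3) = M**2 - 2*(-1/3) = M**2 + 2/3 = 2/3 + M**2)
3197/D - 263/p(x(5, 9)) = 3197/4128 - 263/(2/3 + ((5 + 9)**2)**2) = 3197*(1/4128) - 263/(2/3 + (14**2)**2) = 3197/4128 - 263/(2/3 + 196**2) = 3197/4128 - 263/(2/3 + 38416) = 3197/4128 - 263/115250/3 = 3197/4128 - 263*3/115250 = 3197/4128 - 789/115250 = 182598629/237876000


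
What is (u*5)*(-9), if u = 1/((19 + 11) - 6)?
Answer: -15/8 ≈ -1.8750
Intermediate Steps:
u = 1/24 (u = 1/(30 - 6) = 1/24 ≈ 0.041667)
(u*5)*(-9) = ((1/24)*5)*(-9) = (5/24)*(-9) = -15/8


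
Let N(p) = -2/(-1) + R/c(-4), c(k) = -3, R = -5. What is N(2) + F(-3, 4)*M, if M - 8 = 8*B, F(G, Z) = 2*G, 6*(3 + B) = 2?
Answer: 251/3 ≈ 83.667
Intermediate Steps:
B = -8/3 (B = -3 + (1/6)*2 = -3 + 1/3 = -8/3 ≈ -2.6667)
N(p) = 11/3 (N(p) = -2/(-1) - 5/(-3) = -2*(-1) - 5*(-1/3) = 2 + 5/3 = 11/3)
M = -40/3 (M = 8 + 8*(-8/3) = 8 - 64/3 = -40/3 ≈ -13.333)
N(2) + F(-3, 4)*M = 11/3 + (2*(-3))*(-40/3) = 11/3 - 6*(-40/3) = 11/3 + 80 = 251/3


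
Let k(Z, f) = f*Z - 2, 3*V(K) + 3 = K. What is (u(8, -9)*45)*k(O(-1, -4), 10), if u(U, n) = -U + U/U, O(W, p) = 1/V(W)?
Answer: 5985/2 ≈ 2992.5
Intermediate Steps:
V(K) = -1 + K/3
O(W, p) = 1/(-1 + W/3)
k(Z, f) = -2 + Z*f (k(Z, f) = Z*f - 2 = -2 + Z*f)
u(U, n) = 1 - U (u(U, n) = -U + 1 = 1 - U)
(u(8, -9)*45)*k(O(-1, -4), 10) = ((1 - 1*8)*45)*(-2 + (3/(-3 - 1))*10) = ((1 - 8)*45)*(-2 + (3/(-4))*10) = (-7*45)*(-2 + (3*(-¼))*10) = -315*(-2 - ¾*10) = -315*(-2 - 15/2) = -315*(-19/2) = 5985/2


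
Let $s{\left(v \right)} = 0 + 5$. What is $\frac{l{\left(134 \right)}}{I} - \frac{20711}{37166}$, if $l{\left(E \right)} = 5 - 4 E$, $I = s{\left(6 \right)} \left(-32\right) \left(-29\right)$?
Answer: $- \frac{57917093}{86225120} \approx -0.6717$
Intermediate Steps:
$s{\left(v \right)} = 5$
$I = 4640$ ($I = 5 \left(-32\right) \left(-29\right) = \left(-160\right) \left(-29\right) = 4640$)
$\frac{l{\left(134 \right)}}{I} - \frac{20711}{37166} = \frac{5 - 536}{4640} - \frac{20711}{37166} = \left(5 - 536\right) \frac{1}{4640} - \frac{20711}{37166} = \left(-531\right) \frac{1}{4640} - \frac{20711}{37166} = - \frac{531}{4640} - \frac{20711}{37166} = - \frac{57917093}{86225120}$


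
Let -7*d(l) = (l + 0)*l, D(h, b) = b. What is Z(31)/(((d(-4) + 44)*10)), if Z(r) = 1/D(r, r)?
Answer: 7/90520 ≈ 7.7331e-5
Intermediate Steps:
Z(r) = 1/r
d(l) = -l²/7 (d(l) = -(l + 0)*l/7 = -l*l/7 = -l²/7)
Z(31)/(((d(-4) + 44)*10)) = 1/(31*(((-⅐*(-4)² + 44)*10))) = 1/(31*(((-⅐*16 + 44)*10))) = 1/(31*(((-16/7 + 44)*10))) = 1/(31*(((292/7)*10))) = 1/(31*(2920/7)) = (1/31)*(7/2920) = 7/90520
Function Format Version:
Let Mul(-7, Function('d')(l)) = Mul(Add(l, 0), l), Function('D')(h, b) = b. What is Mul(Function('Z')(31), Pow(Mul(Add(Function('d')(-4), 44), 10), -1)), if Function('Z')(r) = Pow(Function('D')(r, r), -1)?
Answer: Rational(7, 90520) ≈ 7.7331e-5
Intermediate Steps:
Function('Z')(r) = Pow(r, -1)
Function('d')(l) = Mul(Rational(-1, 7), Pow(l, 2)) (Function('d')(l) = Mul(Rational(-1, 7), Mul(Add(l, 0), l)) = Mul(Rational(-1, 7), Mul(l, l)) = Mul(Rational(-1, 7), Pow(l, 2)))
Mul(Function('Z')(31), Pow(Mul(Add(Function('d')(-4), 44), 10), -1)) = Mul(Pow(31, -1), Pow(Mul(Add(Mul(Rational(-1, 7), Pow(-4, 2)), 44), 10), -1)) = Mul(Rational(1, 31), Pow(Mul(Add(Mul(Rational(-1, 7), 16), 44), 10), -1)) = Mul(Rational(1, 31), Pow(Mul(Add(Rational(-16, 7), 44), 10), -1)) = Mul(Rational(1, 31), Pow(Mul(Rational(292, 7), 10), -1)) = Mul(Rational(1, 31), Pow(Rational(2920, 7), -1)) = Mul(Rational(1, 31), Rational(7, 2920)) = Rational(7, 90520)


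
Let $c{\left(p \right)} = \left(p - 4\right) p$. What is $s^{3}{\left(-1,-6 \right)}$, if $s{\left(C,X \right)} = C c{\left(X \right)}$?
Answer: $-216000$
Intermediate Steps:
$c{\left(p \right)} = p \left(-4 + p\right)$ ($c{\left(p \right)} = \left(-4 + p\right) p = p \left(-4 + p\right)$)
$s{\left(C,X \right)} = C X \left(-4 + X\right)$
$s^{3}{\left(-1,-6 \right)} = \left(\left(-1\right) \left(-6\right) \left(-4 - 6\right)\right)^{3} = \left(\left(-1\right) \left(-6\right) \left(-10\right)\right)^{3} = \left(-60\right)^{3} = -216000$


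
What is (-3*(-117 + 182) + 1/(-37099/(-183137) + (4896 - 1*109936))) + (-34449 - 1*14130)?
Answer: -938249507668031/19236673381 ≈ -48774.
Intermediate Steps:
(-3*(-117 + 182) + 1/(-37099/(-183137) + (4896 - 1*109936))) + (-34449 - 1*14130) = (-3*65 + 1/(-37099*(-1/183137) + (4896 - 109936))) + (-34449 - 14130) = (-195 + 1/(37099/183137 - 105040)) - 48579 = (-195 + 1/(-19236673381/183137)) - 48579 = (-195 - 183137/19236673381) - 48579 = -3751151492432/19236673381 - 48579 = -938249507668031/19236673381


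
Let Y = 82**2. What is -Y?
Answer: -6724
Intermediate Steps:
Y = 6724
-Y = -1*6724 = -6724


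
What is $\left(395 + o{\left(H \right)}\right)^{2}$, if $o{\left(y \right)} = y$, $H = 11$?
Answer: $164836$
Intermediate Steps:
$\left(395 + o{\left(H \right)}\right)^{2} = \left(395 + 11\right)^{2} = 406^{2} = 164836$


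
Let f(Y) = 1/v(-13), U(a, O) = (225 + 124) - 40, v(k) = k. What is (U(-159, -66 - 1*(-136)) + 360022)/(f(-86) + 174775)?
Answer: 4684303/2272074 ≈ 2.0617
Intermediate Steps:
U(a, O) = 309 (U(a, O) = 349 - 40 = 309)
f(Y) = -1/13 (f(Y) = 1/(-13) = -1/13)
(U(-159, -66 - 1*(-136)) + 360022)/(f(-86) + 174775) = (309 + 360022)/(-1/13 + 174775) = 360331/(2272074/13) = 360331*(13/2272074) = 4684303/2272074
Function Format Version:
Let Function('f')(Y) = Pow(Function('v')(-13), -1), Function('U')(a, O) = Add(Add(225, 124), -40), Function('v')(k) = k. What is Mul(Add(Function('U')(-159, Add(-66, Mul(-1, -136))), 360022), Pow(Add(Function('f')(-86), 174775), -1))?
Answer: Rational(4684303, 2272074) ≈ 2.0617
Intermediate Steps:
Function('U')(a, O) = 309 (Function('U')(a, O) = Add(349, -40) = 309)
Function('f')(Y) = Rational(-1, 13) (Function('f')(Y) = Pow(-13, -1) = Rational(-1, 13))
Mul(Add(Function('U')(-159, Add(-66, Mul(-1, -136))), 360022), Pow(Add(Function('f')(-86), 174775), -1)) = Mul(Add(309, 360022), Pow(Add(Rational(-1, 13), 174775), -1)) = Mul(360331, Pow(Rational(2272074, 13), -1)) = Mul(360331, Rational(13, 2272074)) = Rational(4684303, 2272074)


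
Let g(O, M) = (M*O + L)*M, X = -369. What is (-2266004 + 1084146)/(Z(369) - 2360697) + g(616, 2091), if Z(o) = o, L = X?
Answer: 3177654729427717/1180164 ≈ 2.6926e+9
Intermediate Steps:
L = -369
g(O, M) = M*(-369 + M*O) (g(O, M) = (M*O - 369)*M = (-369 + M*O)*M = M*(-369 + M*O))
(-2266004 + 1084146)/(Z(369) - 2360697) + g(616, 2091) = (-2266004 + 1084146)/(369 - 2360697) + 2091*(-369 + 2091*616) = -1181858/(-2360328) + 2091*(-369 + 1288056) = -1181858*(-1/2360328) + 2091*1287687 = 590929/1180164 + 2692553517 = 3177654729427717/1180164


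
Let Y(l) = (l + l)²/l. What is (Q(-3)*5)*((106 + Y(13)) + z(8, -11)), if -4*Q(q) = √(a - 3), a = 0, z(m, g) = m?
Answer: -415*I*√3/2 ≈ -359.4*I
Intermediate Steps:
Q(q) = -I*√3/4 (Q(q) = -√(0 - 3)/4 = -I*√3/4)
Y(l) = 4*l (Y(l) = (2*l)²/l = (4*l²)/l = 4*l)
(Q(-3)*5)*((106 + Y(13)) + z(8, -11)) = (-I*√3/4*5)*((106 + 4*13) + 8) = (-5*I*√3/4)*((106 + 52) + 8) = (-5*I*√3/4)*(158 + 8) = -5*I*√3/4*166 = -415*I*√3/2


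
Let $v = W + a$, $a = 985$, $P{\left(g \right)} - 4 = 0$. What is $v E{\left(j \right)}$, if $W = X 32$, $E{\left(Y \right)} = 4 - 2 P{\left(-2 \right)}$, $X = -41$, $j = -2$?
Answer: $1308$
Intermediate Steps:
$P{\left(g \right)} = 4$ ($P{\left(g \right)} = 4 + 0 = 4$)
$E{\left(Y \right)} = -4$ ($E{\left(Y \right)} = 4 - 8 = -4$)
$W = -1312$ ($W = \left(-41\right) 32 = -1312$)
$v = -327$ ($v = -1312 + 985 = -327$)
$v E{\left(j \right)} = \left(-327\right) \left(-4\right) = 1308$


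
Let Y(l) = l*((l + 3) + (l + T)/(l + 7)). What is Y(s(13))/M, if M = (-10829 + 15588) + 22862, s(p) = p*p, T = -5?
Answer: 1285921/1215324 ≈ 1.0581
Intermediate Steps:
s(p) = p**2
Y(l) = l*(3 + l + (-5 + l)/(7 + l)) (Y(l) = l*((l + 3) + (l - 5)/(l + 7)) = l*((3 + l) + (-5 + l)/(7 + l)) = l*(3 + l + (-5 + l)/(7 + l)))
M = 27621 (M = 4759 + 22862 = 27621)
Y(s(13))/M = (13**2*(16 + (13**2)**2 + 11*13**2)/(7 + 13**2))/27621 = (169*(16 + 169**2 + 11*169)/(7 + 169))*(1/27621) = (169*(16 + 28561 + 1859)/176)*(1/27621) = (169*(1/176)*30436)*(1/27621) = (1285921/44)*(1/27621) = 1285921/1215324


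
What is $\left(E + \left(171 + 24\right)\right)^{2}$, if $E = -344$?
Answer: $22201$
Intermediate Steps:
$\left(E + \left(171 + 24\right)\right)^{2} = \left(-344 + \left(171 + 24\right)\right)^{2} = \left(-344 + 195\right)^{2} = \left(-149\right)^{2} = 22201$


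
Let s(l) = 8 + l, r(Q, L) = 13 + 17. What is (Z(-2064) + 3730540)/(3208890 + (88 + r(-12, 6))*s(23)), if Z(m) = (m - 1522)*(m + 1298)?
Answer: 1619354/803137 ≈ 2.0163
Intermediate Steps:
r(Q, L) = 30
Z(m) = (-1522 + m)*(1298 + m)
(Z(-2064) + 3730540)/(3208890 + (88 + r(-12, 6))*s(23)) = ((-1975556 + (-2064)**2 - 224*(-2064)) + 3730540)/(3208890 + (88 + 30)*(8 + 23)) = ((-1975556 + 4260096 + 462336) + 3730540)/(3208890 + 118*31) = (2746876 + 3730540)/(3208890 + 3658) = 6477416/3212548 = 6477416*(1/3212548) = 1619354/803137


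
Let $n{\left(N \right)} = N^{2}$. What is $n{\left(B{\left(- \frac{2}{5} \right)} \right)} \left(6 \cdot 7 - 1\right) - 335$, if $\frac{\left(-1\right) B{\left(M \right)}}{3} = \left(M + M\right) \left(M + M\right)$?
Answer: $- \frac{114911}{625} \approx -183.86$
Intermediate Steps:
$B{\left(M \right)} = - 12 M^{2}$ ($B{\left(M \right)} = - 3 \left(M + M\right) \left(M + M\right) = - 3 \cdot 2 M 2 M = - 3 \cdot 4 M^{2} = - 12 M^{2}$)
$n{\left(B{\left(- \frac{2}{5} \right)} \right)} \left(6 \cdot 7 - 1\right) - 335 = \left(- 12 \left(- \frac{2}{5}\right)^{2}\right)^{2} \left(6 \cdot 7 - 1\right) - 335 = \left(- 12 \left(\left(-2\right) \frac{1}{5}\right)^{2}\right)^{2} \left(42 - 1\right) - 335 = \left(- 12 \left(- \frac{2}{5}\right)^{2}\right)^{2} \cdot 41 - 335 = \left(\left(-12\right) \frac{4}{25}\right)^{2} \cdot 41 - 335 = \left(- \frac{48}{25}\right)^{2} \cdot 41 - 335 = \frac{2304}{625} \cdot 41 - 335 = \frac{94464}{625} - 335 = - \frac{114911}{625}$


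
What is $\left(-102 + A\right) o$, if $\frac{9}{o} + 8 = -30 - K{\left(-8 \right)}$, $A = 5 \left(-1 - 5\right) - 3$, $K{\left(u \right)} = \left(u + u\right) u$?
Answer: $\frac{1215}{166} \approx 7.3193$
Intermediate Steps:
$K{\left(u \right)} = 2 u^{2}$ ($K{\left(u \right)} = 2 u u = 2 u^{2}$)
$A = -33$ ($A = 5 \left(-6\right) - 3 = -30 - 3 = -33$)
$o = - \frac{9}{166}$ ($o = \frac{9}{-8 - \left(30 + 2 \left(-8\right)^{2}\right)} = \frac{9}{-8 - \left(30 + 2 \cdot 64\right)} = \frac{9}{-8 - 158} = \frac{9}{-166} = 9 \left(- \frac{1}{166}\right) = - \frac{9}{166} \approx -0.054217$)
$\left(-102 + A\right) o = \left(-102 - 33\right) \left(- \frac{9}{166}\right) = \left(-135\right) \left(- \frac{9}{166}\right) = \frac{1215}{166}$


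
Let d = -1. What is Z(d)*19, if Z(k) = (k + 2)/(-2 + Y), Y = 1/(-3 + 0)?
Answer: -57/7 ≈ -8.1429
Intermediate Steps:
Y = -⅓ (Y = 1/(-3) = -⅓ ≈ -0.33333)
Z(k) = -6/7 - 3*k/7 (Z(k) = (k + 2)/(-2 - ⅓) = (2 + k)/(-7/3) = (2 + k)*(-3/7) = -6/7 - 3*k/7)
Z(d)*19 = (-6/7 - 3/7*(-1))*19 = (-6/7 + 3/7)*19 = -3/7*19 = -57/7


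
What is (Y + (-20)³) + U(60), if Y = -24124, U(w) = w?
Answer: -32064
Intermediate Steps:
(Y + (-20)³) + U(60) = (-24124 + (-20)³) + 60 = (-24124 - 8000) + 60 = -32124 + 60 = -32064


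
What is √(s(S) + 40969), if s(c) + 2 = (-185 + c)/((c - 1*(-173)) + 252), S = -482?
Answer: √133139802/57 ≈ 202.43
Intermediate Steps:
s(c) = -2 + (-185 + c)/(425 + c) (s(c) = -2 + (-185 + c)/((c - 1*(-173)) + 252) = -2 + (-185 + c)/((c + 173) + 252) = -2 + (-185 + c)/((173 + c) + 252) = -2 + (-185 + c)/(425 + c))
√(s(S) + 40969) = √((-1035 - 1*(-482))/(425 - 482) + 40969) = √((-1035 + 482)/(-57) + 40969) = √(-1/57*(-553) + 40969) = √(553/57 + 40969) = √(2335786/57) = √133139802/57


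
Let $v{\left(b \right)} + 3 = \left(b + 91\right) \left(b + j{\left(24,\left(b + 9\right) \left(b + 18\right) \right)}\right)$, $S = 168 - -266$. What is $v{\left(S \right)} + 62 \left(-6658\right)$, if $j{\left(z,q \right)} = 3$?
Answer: $-183374$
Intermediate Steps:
$S = 434$ ($S = 168 + 266 = 434$)
$v{\left(b \right)} = -3 + \left(3 + b\right) \left(91 + b\right)$ ($v{\left(b \right)} = -3 + \left(b + 91\right) \left(b + 3\right) = -3 + \left(91 + b\right) \left(3 + b\right) = -3 + \left(3 + b\right) \left(91 + b\right)$)
$v{\left(S \right)} + 62 \left(-6658\right) = \left(270 + 434^{2} + 94 \cdot 434\right) + 62 \left(-6658\right) = \left(270 + 188356 + 40796\right) - 412796 = 229422 - 412796 = -183374$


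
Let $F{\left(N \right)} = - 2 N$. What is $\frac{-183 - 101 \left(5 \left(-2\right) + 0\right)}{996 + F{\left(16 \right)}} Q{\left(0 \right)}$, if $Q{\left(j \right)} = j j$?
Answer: $0$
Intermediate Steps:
$Q{\left(j \right)} = j^{2}$
$\frac{-183 - 101 \left(5 \left(-2\right) + 0\right)}{996 + F{\left(16 \right)}} Q{\left(0 \right)} = \frac{-183 - 101 \left(5 \left(-2\right) + 0\right)}{996 - 32} \cdot 0^{2} = \frac{-183 - 101 \left(-10 + 0\right)}{996 - 32} \cdot 0 = \frac{-183 - -1010}{964} \cdot 0 = \left(-183 + 1010\right) \frac{1}{964} \cdot 0 = 827 \cdot \frac{1}{964} \cdot 0 = \frac{827}{964} \cdot 0 = 0$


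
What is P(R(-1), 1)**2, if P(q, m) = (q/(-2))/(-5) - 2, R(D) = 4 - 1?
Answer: 289/100 ≈ 2.8900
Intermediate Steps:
R(D) = 3
P(q, m) = -2 + q/10 (P(q, m) = (q*(-1/2))*(-1/5) - 2 = -q/2*(-1/5) - 2 = q/10 - 2 = -2 + q/10)
P(R(-1), 1)**2 = (-2 + (1/10)*3)**2 = (-2 + 3/10)**2 = (-17/10)**2 = 289/100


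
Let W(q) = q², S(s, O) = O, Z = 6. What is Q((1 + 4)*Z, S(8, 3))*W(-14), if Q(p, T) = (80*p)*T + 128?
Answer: 1436288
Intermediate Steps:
Q(p, T) = 128 + 80*T*p (Q(p, T) = 80*T*p + 128 = 128 + 80*T*p)
Q((1 + 4)*Z, S(8, 3))*W(-14) = (128 + 80*3*((1 + 4)*6))*(-14)² = (128 + 80*3*(5*6))*196 = (128 + 80*3*30)*196 = (128 + 7200)*196 = 7328*196 = 1436288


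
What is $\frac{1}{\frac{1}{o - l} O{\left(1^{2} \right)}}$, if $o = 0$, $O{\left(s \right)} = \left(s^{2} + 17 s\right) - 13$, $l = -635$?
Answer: $127$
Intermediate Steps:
$O{\left(s \right)} = -13 + s^{2} + 17 s$
$\frac{1}{\frac{1}{o - l} O{\left(1^{2} \right)}} = \frac{1}{\frac{1}{0 - -635} \left(-13 + \left(1^{2}\right)^{2} + 17 \cdot 1^{2}\right)} = \frac{1}{\frac{1}{0 + 635} \left(-13 + 1^{2} + 17 \cdot 1\right)} = \frac{1}{\frac{1}{635} \left(-13 + 1 + 17\right)} = \frac{1}{\frac{1}{635} \cdot 5} = \frac{1}{\frac{1}{127}} = 127$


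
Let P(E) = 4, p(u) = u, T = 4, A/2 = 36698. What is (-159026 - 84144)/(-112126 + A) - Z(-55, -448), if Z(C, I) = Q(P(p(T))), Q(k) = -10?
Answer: 63047/3873 ≈ 16.279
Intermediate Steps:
A = 73396 (A = 2*36698 = 73396)
Z(C, I) = -10
(-159026 - 84144)/(-112126 + A) - Z(-55, -448) = (-159026 - 84144)/(-112126 + 73396) - 1*(-10) = -243170/(-38730) + 10 = -243170*(-1/38730) + 10 = 24317/3873 + 10 = 63047/3873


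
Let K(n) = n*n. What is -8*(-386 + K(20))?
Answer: -112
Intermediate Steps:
K(n) = n**2
-8*(-386 + K(20)) = -8*(-386 + 20**2) = -8*(-386 + 400) = -8*14 = -112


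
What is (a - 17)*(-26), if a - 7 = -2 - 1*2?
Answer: 364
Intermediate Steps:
a = 3 (a = 7 + (-2 - 1*2) = 7 + (-2 - 2) = 7 - 4 = 3)
(a - 17)*(-26) = (3 - 17)*(-26) = -14*(-26) = 364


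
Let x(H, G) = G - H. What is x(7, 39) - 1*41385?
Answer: -41353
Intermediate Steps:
x(7, 39) - 1*41385 = (39 - 1*7) - 1*41385 = (39 - 7) - 41385 = 32 - 41385 = -41353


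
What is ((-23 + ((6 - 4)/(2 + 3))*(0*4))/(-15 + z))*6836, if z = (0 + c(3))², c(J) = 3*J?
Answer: -78614/33 ≈ -2382.2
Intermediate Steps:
z = 81 (z = (0 + 3*3)² = (0 + 9)² = 9² = 81)
((-23 + ((6 - 4)/(2 + 3))*(0*4))/(-15 + z))*6836 = ((-23 + ((6 - 4)/(2 + 3))*(0*4))/(-15 + 81))*6836 = ((-23 + (2/5)*0)/66)*6836 = ((-23 + (2*(⅕))*0)*(1/66))*6836 = ((-23 + (⅖)*0)*(1/66))*6836 = ((-23 + 0)*(1/66))*6836 = -23*1/66*6836 = -23/66*6836 = -78614/33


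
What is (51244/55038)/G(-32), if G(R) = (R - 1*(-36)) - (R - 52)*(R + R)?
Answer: -12811/73916034 ≈ -0.00017332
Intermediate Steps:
G(R) = 36 + R - 2*R*(-52 + R) (G(R) = (R + 36) - (-52 + R)*2*R = (36 + R) - 2*R*(-52 + R) = 36 + R - 2*R*(-52 + R))
(51244/55038)/G(-32) = (51244/55038)/(36 - 2*(-32)² + 105*(-32)) = (51244*(1/55038))/(36 - 2*1024 - 3360) = 25622/(27519*(36 - 2048 - 3360)) = (25622/27519)/(-5372) = (25622/27519)*(-1/5372) = -12811/73916034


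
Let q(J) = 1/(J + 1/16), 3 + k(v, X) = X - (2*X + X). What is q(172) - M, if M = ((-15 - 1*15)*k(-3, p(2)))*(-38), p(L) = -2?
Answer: -3138404/2753 ≈ -1140.0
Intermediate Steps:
k(v, X) = -3 - 2*X (k(v, X) = -3 + (X - (2*X + X)) = -3 + (X - 3*X) = -3 - 2*X)
q(J) = 1/(1/16 + J) (q(J) = 1/(J + 1/16) = 1/(1/16 + J))
M = 1140 (M = ((-15 - 1*15)*(-3 - 2*(-2)))*(-38) = ((-15 - 15)*(-3 + 4))*(-38) = -30*1*(-38) = -30*(-38) = 1140)
q(172) - M = 16/(1 + 16*172) - 1*1140 = 16/(1 + 2752) - 1140 = 16/2753 - 1140 = -3138404/2753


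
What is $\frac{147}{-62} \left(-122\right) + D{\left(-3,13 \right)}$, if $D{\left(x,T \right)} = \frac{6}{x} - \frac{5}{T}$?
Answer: $\frac{115610}{403} \approx 286.87$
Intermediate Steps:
$D{\left(x,T \right)} = - \frac{5}{T} + \frac{6}{x}$
$\frac{147}{-62} \left(-122\right) + D{\left(-3,13 \right)} = \frac{147}{-62} \left(-122\right) + \left(- \frac{5}{13} + \frac{6}{-3}\right) = 147 \left(- \frac{1}{62}\right) \left(-122\right) + \left(\left(-5\right) \frac{1}{13} + 6 \left(- \frac{1}{3}\right)\right) = \left(- \frac{147}{62}\right) \left(-122\right) - \frac{31}{13} = \frac{8967}{31} - \frac{31}{13} = \frac{115610}{403}$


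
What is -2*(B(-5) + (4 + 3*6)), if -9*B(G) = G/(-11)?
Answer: -4346/99 ≈ -43.899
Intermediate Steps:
B(G) = G/99 (B(G) = -G/(9*(-11)) = -G*(-1)/(9*11) = -(-1)*G/99 = G/99)
-2*(B(-5) + (4 + 3*6)) = -2*((1/99)*(-5) + (4 + 3*6)) = -2*(-5/99 + (4 + 18)) = -2*(-5/99 + 22) = -2*2173/99 = -4346/99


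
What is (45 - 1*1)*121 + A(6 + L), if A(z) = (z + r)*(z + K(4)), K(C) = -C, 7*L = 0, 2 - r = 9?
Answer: 5322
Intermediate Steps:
r = -7 (r = 2 - 1*9 = 2 - 9 = -7)
L = 0 (L = (⅐)*0 = 0)
A(z) = (-7 + z)*(-4 + z) (A(z) = (z - 7)*(z - 1*4) = (-7 + z)*(z - 4) = (-7 + z)*(-4 + z))
(45 - 1*1)*121 + A(6 + L) = (45 - 1*1)*121 + (28 + (6 + 0)² - 11*(6 + 0)) = (45 - 1)*121 + (28 + 6² - 11*6) = 44*121 + (28 + 36 - 66) = 5324 - 2 = 5322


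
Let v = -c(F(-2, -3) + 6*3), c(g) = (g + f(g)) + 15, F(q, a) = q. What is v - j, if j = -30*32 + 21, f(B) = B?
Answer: 892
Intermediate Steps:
j = -939 (j = -960 + 21 = -939)
c(g) = 15 + 2*g (c(g) = (g + g) + 15 = 2*g + 15 = 15 + 2*g)
v = -47 (v = -(15 + 2*(-2 + 6*3)) = -(15 + 2*(-2 + 18)) = -(15 + 2*16) = -(15 + 32) = -1*47 = -47)
v - j = -47 - 1*(-939) = -47 + 939 = 892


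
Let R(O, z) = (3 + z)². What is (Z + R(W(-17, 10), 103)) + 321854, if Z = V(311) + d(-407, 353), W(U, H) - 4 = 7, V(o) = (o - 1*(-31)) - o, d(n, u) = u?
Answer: 333474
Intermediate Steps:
V(o) = 31 (V(o) = (o + 31) - o = (31 + o) - o = 31)
W(U, H) = 11 (W(U, H) = 4 + 7 = 11)
Z = 384 (Z = 31 + 353 = 384)
(Z + R(W(-17, 10), 103)) + 321854 = (384 + (3 + 103)²) + 321854 = (384 + 106²) + 321854 = (384 + 11236) + 321854 = 11620 + 321854 = 333474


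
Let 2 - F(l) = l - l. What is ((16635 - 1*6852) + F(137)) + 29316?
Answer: 39101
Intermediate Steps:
F(l) = 2 (F(l) = 2 - (l - l) = 2 - 1*0 = 2 + 0 = 2)
((16635 - 1*6852) + F(137)) + 29316 = ((16635 - 1*6852) + 2) + 29316 = ((16635 - 6852) + 2) + 29316 = (9783 + 2) + 29316 = 9785 + 29316 = 39101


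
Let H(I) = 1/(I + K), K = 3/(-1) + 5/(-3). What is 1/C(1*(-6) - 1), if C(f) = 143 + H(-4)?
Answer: 26/3715 ≈ 0.0069987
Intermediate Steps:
K = -14/3 (K = 3*(-1) + 5*(-1/3) = -3 - 5/3 = -14/3 ≈ -4.6667)
H(I) = 1/(-14/3 + I) (H(I) = 1/(I - 14/3) = 1/(-14/3 + I))
C(f) = 3715/26 (C(f) = 143 + 3/(-14 + 3*(-4)) = 143 + 3/(-14 - 12) = 143 + 3/(-26) = 143 + 3*(-1/26) = 143 - 3/26 = 3715/26)
1/C(1*(-6) - 1) = 1/(3715/26) = 26/3715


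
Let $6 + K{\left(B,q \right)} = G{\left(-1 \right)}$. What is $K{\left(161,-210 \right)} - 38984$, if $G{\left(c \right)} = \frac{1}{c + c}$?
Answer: $- \frac{77981}{2} \approx -38991.0$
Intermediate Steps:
$G{\left(c \right)} = \frac{1}{2 c}$
$K{\left(B,q \right)} = - \frac{13}{2}$ ($K{\left(B,q \right)} = -6 + \frac{1}{2 \left(-1\right)} = -6 + \frac{1}{2} \left(-1\right) = -6 - \frac{1}{2} = - \frac{13}{2}$)
$K{\left(161,-210 \right)} - 38984 = - \frac{13}{2} - 38984 = - \frac{77981}{2}$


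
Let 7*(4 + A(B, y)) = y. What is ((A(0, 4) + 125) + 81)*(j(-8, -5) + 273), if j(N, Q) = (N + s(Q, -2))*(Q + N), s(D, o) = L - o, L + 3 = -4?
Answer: 626756/7 ≈ 89537.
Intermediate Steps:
L = -7 (L = -3 - 4 = -7)
A(B, y) = -4 + y/7
s(D, o) = -7 - o
j(N, Q) = (-5 + N)*(N + Q) (j(N, Q) = (N + (-7 - 1*(-2)))*(Q + N) = (N + (-7 + 2))*(N + Q) = (N - 5)*(N + Q) = (-5 + N)*(N + Q))
((A(0, 4) + 125) + 81)*(j(-8, -5) + 273) = (((-4 + (⅐)*4) + 125) + 81)*(((-8)² - 5*(-8) - 5*(-5) - 8*(-5)) + 273) = (((-4 + 4/7) + 125) + 81)*((64 + 40 + 25 + 40) + 273) = ((-24/7 + 125) + 81)*(169 + 273) = (851/7 + 81)*442 = (1418/7)*442 = 626756/7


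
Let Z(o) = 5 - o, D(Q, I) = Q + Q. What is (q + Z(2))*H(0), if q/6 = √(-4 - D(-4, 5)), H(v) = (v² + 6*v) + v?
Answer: 0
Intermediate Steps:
D(Q, I) = 2*Q
H(v) = v² + 7*v
q = 12 (q = 6*√(-4 - 2*(-4)) = 6*√(-4 - 1*(-8)) = 6*√(-4 + 8) = 6*√4 = 6*2 = 12)
(q + Z(2))*H(0) = (12 + (5 - 1*2))*(0*(7 + 0)) = (12 + (5 - 2))*(0*7) = (12 + 3)*0 = 15*0 = 0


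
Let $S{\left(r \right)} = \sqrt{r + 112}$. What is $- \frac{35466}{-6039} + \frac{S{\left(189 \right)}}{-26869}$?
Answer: $\frac{11822}{2013} - \frac{\sqrt{301}}{26869} \approx 5.8722$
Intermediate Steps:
$S{\left(r \right)} = \sqrt{112 + r}$
$- \frac{35466}{-6039} + \frac{S{\left(189 \right)}}{-26869} = - \frac{35466}{-6039} + \frac{\sqrt{112 + 189}}{-26869} = \left(-35466\right) \left(- \frac{1}{6039}\right) + \sqrt{301} \left(- \frac{1}{26869}\right) = \frac{11822}{2013} - \frac{\sqrt{301}}{26869}$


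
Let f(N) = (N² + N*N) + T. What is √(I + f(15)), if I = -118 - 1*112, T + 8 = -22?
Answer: √190 ≈ 13.784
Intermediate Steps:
T = -30 (T = -8 - 22 = -30)
f(N) = -30 + 2*N² (f(N) = (N² + N*N) - 30 = (N² + N²) - 30 = 2*N² - 30 = -30 + 2*N²)
I = -230 (I = -118 - 112 = -230)
√(I + f(15)) = √(-230 + (-30 + 2*15²)) = √(-230 + (-30 + 2*225)) = √(-230 + (-30 + 450)) = √(-230 + 420) = √190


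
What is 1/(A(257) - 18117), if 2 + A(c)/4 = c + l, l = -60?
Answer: -1/17337 ≈ -5.7680e-5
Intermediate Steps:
A(c) = -248 + 4*c (A(c) = -8 + 4*(c - 60) = -8 + 4*(-60 + c) = -8 + (-240 + 4*c) = -248 + 4*c)
1/(A(257) - 18117) = 1/((-248 + 4*257) - 18117) = 1/((-248 + 1028) - 18117) = 1/(780 - 18117) = 1/(-17337) = -1/17337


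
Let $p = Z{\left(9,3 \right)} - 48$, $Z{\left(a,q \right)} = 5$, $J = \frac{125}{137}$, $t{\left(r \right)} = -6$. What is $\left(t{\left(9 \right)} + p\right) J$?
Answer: $- \frac{6125}{137} \approx -44.708$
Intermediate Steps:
$J = \frac{125}{137}$ ($J = 125 \cdot \frac{1}{137} = \frac{125}{137} \approx 0.91241$)
$p = -43$ ($p = 5 - 48 = -43$)
$\left(t{\left(9 \right)} + p\right) J = \left(-6 - 43\right) \frac{125}{137} = \left(-49\right) \frac{125}{137} = - \frac{6125}{137}$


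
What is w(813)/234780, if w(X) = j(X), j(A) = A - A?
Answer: 0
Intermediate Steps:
j(A) = 0
w(X) = 0
w(813)/234780 = 0/234780 = 0*(1/234780) = 0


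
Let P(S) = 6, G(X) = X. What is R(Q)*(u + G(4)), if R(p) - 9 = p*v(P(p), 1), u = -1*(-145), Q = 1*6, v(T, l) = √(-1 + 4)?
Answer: 1341 + 894*√3 ≈ 2889.5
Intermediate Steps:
v(T, l) = √3
Q = 6
u = 145
R(p) = 9 + p*√3
R(Q)*(u + G(4)) = (9 + 6*√3)*(145 + 4) = (9 + 6*√3)*149 = 1341 + 894*√3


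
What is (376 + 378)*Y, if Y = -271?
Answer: -204334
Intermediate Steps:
(376 + 378)*Y = (376 + 378)*(-271) = 754*(-271) = -204334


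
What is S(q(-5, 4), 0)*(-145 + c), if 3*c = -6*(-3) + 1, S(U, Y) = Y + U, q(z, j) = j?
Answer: -1664/3 ≈ -554.67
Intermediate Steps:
S(U, Y) = U + Y
c = 19/3 (c = (-6*(-3) + 1)/3 = (18 + 1)/3 = (⅓)*19 = 19/3 ≈ 6.3333)
S(q(-5, 4), 0)*(-145 + c) = (4 + 0)*(-145 + 19/3) = 4*(-416/3) = -1664/3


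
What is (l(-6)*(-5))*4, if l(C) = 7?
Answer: -140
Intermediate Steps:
(l(-6)*(-5))*4 = (7*(-5))*4 = -35*4 = -140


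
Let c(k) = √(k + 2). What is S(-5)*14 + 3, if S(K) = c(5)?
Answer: 3 + 14*√7 ≈ 40.041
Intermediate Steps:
c(k) = √(2 + k)
S(K) = √7 (S(K) = √(2 + 5) = √7)
S(-5)*14 + 3 = √7*14 + 3 = 14*√7 + 3 = 3 + 14*√7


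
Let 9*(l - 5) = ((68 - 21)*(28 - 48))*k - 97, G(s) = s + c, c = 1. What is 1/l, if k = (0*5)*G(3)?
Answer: -9/52 ≈ -0.17308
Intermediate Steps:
G(s) = 1 + s (G(s) = s + 1 = 1 + s)
k = 0 (k = (0*5)*(1 + 3) = 0*4 = 0)
l = -52/9 (l = 5 + (((68 - 21)*(28 - 48))*0 - 97)/9 = 5 + ((47*(-20))*0 - 97)/9 = 5 + (-940*0 - 97)/9 = 5 + (0 - 97)/9 = 5 + (⅑)*(-97) = 5 - 97/9 = -52/9 ≈ -5.7778)
1/l = 1/(-52/9) = -9/52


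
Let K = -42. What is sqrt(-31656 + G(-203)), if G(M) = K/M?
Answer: 3*I*sqrt(2958058)/29 ≈ 177.92*I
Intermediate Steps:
G(M) = -42/M
sqrt(-31656 + G(-203)) = sqrt(-31656 - 42/(-203)) = sqrt(-31656 - 42*(-1/203)) = sqrt(-31656 + 6/29) = sqrt(-918018/29) = 3*I*sqrt(2958058)/29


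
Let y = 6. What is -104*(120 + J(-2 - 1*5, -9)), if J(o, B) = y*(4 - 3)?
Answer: -13104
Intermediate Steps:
J(o, B) = 6 (J(o, B) = 6*(4 - 3) = 6*1 = 6)
-104*(120 + J(-2 - 1*5, -9)) = -104*(120 + 6) = -104*126 = -13104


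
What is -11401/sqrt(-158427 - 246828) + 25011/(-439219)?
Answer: -25011/439219 + 11401*I*sqrt(405255)/405255 ≈ -0.056944 + 17.909*I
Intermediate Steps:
-11401/sqrt(-158427 - 246828) + 25011/(-439219) = -11401*(-I*sqrt(405255)/405255) + 25011*(-1/439219) = -11401*(-I*sqrt(405255)/405255) - 25011/439219 = -(-11401)*I*sqrt(405255)/405255 - 25011/439219 = 11401*I*sqrt(405255)/405255 - 25011/439219 = -25011/439219 + 11401*I*sqrt(405255)/405255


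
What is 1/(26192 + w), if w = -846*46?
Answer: -1/12724 ≈ -7.8592e-5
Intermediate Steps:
w = -38916
1/(26192 + w) = 1/(26192 - 38916) = 1/(-12724) = -1/12724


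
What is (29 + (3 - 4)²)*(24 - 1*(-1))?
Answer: 750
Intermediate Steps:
(29 + (3 - 4)²)*(24 - 1*(-1)) = (29 + (-1)²)*(24 + 1) = (29 + 1)*25 = 30*25 = 750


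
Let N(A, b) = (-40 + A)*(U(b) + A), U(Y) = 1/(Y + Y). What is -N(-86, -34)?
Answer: -368487/34 ≈ -10838.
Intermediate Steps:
U(Y) = 1/(2*Y)
N(A, b) = (-40 + A)*(A + 1/(2*b)) (N(A, b) = (-40 + A)*(1/(2*b) + A) = (-40 + A)*(A + 1/(2*b)))
-N(-86, -34) = -(-20 + (1/2)*(-86) - 86*(-34)*(-40 - 86))/(-34) = -(-1)*(-20 - 43 - 86*(-34)*(-126))/34 = -(-1)*(-20 - 43 - 368424)/34 = -(-1)*(-368487)/34 = -1*368487/34 = -368487/34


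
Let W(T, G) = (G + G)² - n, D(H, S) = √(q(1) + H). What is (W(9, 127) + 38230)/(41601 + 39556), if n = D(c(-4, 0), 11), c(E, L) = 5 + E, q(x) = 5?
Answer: 102746/81157 - √6/81157 ≈ 1.2660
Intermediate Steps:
D(H, S) = √(5 + H)
n = √6 (n = √(5 + (5 - 4)) = √(5 + 1) = √6 ≈ 2.4495)
W(T, G) = -√6 + 4*G² (W(T, G) = (G + G)² - √6 = (2*G)² - √6 = 4*G² - √6 = -√6 + 4*G²)
(W(9, 127) + 38230)/(41601 + 39556) = ((-√6 + 4*127²) + 38230)/(41601 + 39556) = ((-√6 + 4*16129) + 38230)/81157 = ((-√6 + 64516) + 38230)*(1/81157) = ((64516 - √6) + 38230)*(1/81157) = (102746 - √6)*(1/81157) = 102746/81157 - √6/81157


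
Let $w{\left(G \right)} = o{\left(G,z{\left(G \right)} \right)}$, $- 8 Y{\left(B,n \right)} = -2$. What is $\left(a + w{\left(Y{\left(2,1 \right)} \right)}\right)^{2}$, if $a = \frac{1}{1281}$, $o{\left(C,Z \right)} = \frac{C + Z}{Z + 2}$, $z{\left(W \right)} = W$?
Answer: $\frac{734449}{14768649} \approx 0.04973$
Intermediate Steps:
$Y{\left(B,n \right)} = \frac{1}{4}$ ($Y{\left(B,n \right)} = \left(- \frac{1}{8}\right) \left(-2\right) = \frac{1}{4}$)
$o{\left(C,Z \right)} = \frac{C + Z}{2 + Z}$
$w{\left(G \right)} = \frac{2 G}{2 + G}$ ($w{\left(G \right)} = \frac{G + G}{2 + G} = \frac{2 G}{2 + G}$)
$a = \frac{1}{1281} \approx 0.00078064$
$\left(a + w{\left(Y{\left(2,1 \right)} \right)}\right)^{2} = \left(\frac{1}{1281} + 2 \cdot \frac{1}{4} \frac{1}{2 + \frac{1}{4}}\right)^{2} = \left(\frac{1}{1281} + 2 \cdot \frac{1}{4} \frac{1}{\frac{9}{4}}\right)^{2} = \left(\frac{1}{1281} + 2 \cdot \frac{1}{4} \cdot \frac{4}{9}\right)^{2} = \left(\frac{1}{1281} + \frac{2}{9}\right)^{2} = \left(\frac{857}{3843}\right)^{2} = \frac{734449}{14768649}$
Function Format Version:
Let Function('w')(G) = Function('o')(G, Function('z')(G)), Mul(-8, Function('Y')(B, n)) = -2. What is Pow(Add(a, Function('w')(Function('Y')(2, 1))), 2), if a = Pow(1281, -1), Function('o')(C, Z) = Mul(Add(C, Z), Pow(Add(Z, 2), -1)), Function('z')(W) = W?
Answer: Rational(734449, 14768649) ≈ 0.049730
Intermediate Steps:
Function('Y')(B, n) = Rational(1, 4) (Function('Y')(B, n) = Mul(Rational(-1, 8), -2) = Rational(1, 4))
Function('o')(C, Z) = Mul(Pow(Add(2, Z), -1), Add(C, Z)) (Function('o')(C, Z) = Mul(Add(C, Z), Pow(Add(2, Z), -1)) = Mul(Pow(Add(2, Z), -1), Add(C, Z)))
Function('w')(G) = Mul(2, G, Pow(Add(2, G), -1)) (Function('w')(G) = Mul(Pow(Add(2, G), -1), Add(G, G)) = Mul(Pow(Add(2, G), -1), Mul(2, G)) = Mul(2, G, Pow(Add(2, G), -1)))
a = Rational(1, 1281) ≈ 0.00078064
Pow(Add(a, Function('w')(Function('Y')(2, 1))), 2) = Pow(Add(Rational(1, 1281), Mul(2, Rational(1, 4), Pow(Add(2, Rational(1, 4)), -1))), 2) = Pow(Add(Rational(1, 1281), Mul(2, Rational(1, 4), Pow(Rational(9, 4), -1))), 2) = Pow(Add(Rational(1, 1281), Mul(2, Rational(1, 4), Rational(4, 9))), 2) = Pow(Add(Rational(1, 1281), Rational(2, 9)), 2) = Pow(Rational(857, 3843), 2) = Rational(734449, 14768649)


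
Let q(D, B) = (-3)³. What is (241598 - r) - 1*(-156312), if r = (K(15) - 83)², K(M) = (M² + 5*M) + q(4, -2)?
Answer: 361810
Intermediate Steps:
q(D, B) = -27
K(M) = -27 + M² + 5*M (K(M) = (M² + 5*M) - 27 = -27 + M² + 5*M)
r = 36100 (r = ((-27 + 15² + 5*15) - 83)² = ((-27 + 225 + 75) - 83)² = (273 - 83)² = 190² = 36100)
(241598 - r) - 1*(-156312) = (241598 - 1*36100) - 1*(-156312) = (241598 - 36100) + 156312 = 205498 + 156312 = 361810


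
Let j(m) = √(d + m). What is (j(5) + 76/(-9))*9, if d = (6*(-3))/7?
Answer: -76 + 9*√119/7 ≈ -61.974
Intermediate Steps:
d = -18/7 (d = -18*⅐ = -18/7 ≈ -2.5714)
j(m) = √(-18/7 + m)
(j(5) + 76/(-9))*9 = (√(-126 + 49*5)/7 + 76/(-9))*9 = (√(-126 + 245)/7 + 76*(-⅑))*9 = (√119/7 - 76/9)*9 = (-76/9 + √119/7)*9 = -76 + 9*√119/7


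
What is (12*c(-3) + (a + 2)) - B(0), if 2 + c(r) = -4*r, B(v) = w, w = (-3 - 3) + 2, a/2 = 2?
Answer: 130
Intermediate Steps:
a = 4 (a = 2*2 = 4)
w = -4 (w = -6 + 2 = -4)
B(v) = -4
c(r) = -2 - 4*r
(12*c(-3) + (a + 2)) - B(0) = (12*(-2 - 4*(-3)) + (4 + 2)) - 1*(-4) = (12*(-2 + 12) + 6) + 4 = (12*10 + 6) + 4 = (120 + 6) + 4 = 126 + 4 = 130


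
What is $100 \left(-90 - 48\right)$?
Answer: $-13800$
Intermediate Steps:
$100 \left(-90 - 48\right) = 100 \left(-138\right) = -13800$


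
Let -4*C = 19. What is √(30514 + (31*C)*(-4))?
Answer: √31103 ≈ 176.36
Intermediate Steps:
C = -19/4 (C = -¼*19 = -19/4 ≈ -4.7500)
√(30514 + (31*C)*(-4)) = √(30514 + (31*(-19/4))*(-4)) = √(30514 - 589/4*(-4)) = √(30514 + 589) = √31103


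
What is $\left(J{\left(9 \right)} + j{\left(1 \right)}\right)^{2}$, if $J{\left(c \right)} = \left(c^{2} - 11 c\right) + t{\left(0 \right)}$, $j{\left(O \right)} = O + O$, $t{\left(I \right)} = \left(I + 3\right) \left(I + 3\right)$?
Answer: $49$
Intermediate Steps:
$t{\left(I \right)} = \left(3 + I\right)^{2}$ ($t{\left(I \right)} = \left(3 + I\right) \left(3 + I\right) = \left(3 + I\right)^{2}$)
$j{\left(O \right)} = 2 O$
$J{\left(c \right)} = 9 + c^{2} - 11 c$ ($J{\left(c \right)} = \left(c^{2} - 11 c\right) + \left(3 + 0\right)^{2} = \left(c^{2} - 11 c\right) + 3^{2} = \left(c^{2} - 11 c\right) + 9 = 9 + c^{2} - 11 c$)
$\left(J{\left(9 \right)} + j{\left(1 \right)}\right)^{2} = \left(\left(9 + 9^{2} - 99\right) + 2 \cdot 1\right)^{2} = \left(\left(9 + 81 - 99\right) + 2\right)^{2} = \left(-9 + 2\right)^{2} = \left(-7\right)^{2} = 49$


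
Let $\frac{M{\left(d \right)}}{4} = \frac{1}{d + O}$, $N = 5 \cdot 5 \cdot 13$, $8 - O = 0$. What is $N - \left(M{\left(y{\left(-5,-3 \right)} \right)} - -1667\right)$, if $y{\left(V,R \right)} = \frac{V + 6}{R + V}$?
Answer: $- \frac{84578}{63} \approx -1342.5$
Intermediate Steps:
$O = 8$ ($O = 8 - 0 = 8 + 0 = 8$)
$y{\left(V,R \right)} = \frac{6 + V}{R + V}$
$N = 325$ ($N = 25 \cdot 13 = 325$)
$M{\left(d \right)} = \frac{4}{8 + d}$ ($M{\left(d \right)} = \frac{4}{d + 8} = \frac{4}{8 + d}$)
$N - \left(M{\left(y{\left(-5,-3 \right)} \right)} - -1667\right) = 325 - \left(\frac{4}{8 + \frac{6 - 5}{-3 - 5}} - -1667\right) = 325 - \left(\frac{4}{8 + \frac{1}{-8} \cdot 1} + 1667\right) = 325 - \left(\frac{4}{8 - \frac{1}{8}} + 1667\right) = 325 - \left(\frac{4}{\frac{63}{8}} + 1667\right) = 325 - \left(4 \cdot \frac{8}{63} + 1667\right) = 325 - \left(\frac{32}{63} + 1667\right) = 325 - \frac{105053}{63} = - \frac{84578}{63}$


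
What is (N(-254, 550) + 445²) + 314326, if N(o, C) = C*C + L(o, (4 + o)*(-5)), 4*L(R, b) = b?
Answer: 1630327/2 ≈ 8.1516e+5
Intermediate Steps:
L(R, b) = b/4
N(o, C) = -5 + C² - 5*o/4 (N(o, C) = C*C + ((4 + o)*(-5))/4 = C² + (-20 - 5*o)/4 = C² + (-5 - 5*o/4) = -5 + C² - 5*o/4)
(N(-254, 550) + 445²) + 314326 = ((-5 + 550² - 5/4*(-254)) + 445²) + 314326 = ((-5 + 302500 + 635/2) + 198025) + 314326 = (605625/2 + 198025) + 314326 = 1001675/2 + 314326 = 1630327/2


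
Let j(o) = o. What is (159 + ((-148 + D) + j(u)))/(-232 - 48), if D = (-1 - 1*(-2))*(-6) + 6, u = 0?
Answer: -11/280 ≈ -0.039286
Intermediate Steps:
D = 0 (D = (-1 + 2)*(-6) + 6 = 1*(-6) + 6 = -6 + 6 = 0)
(159 + ((-148 + D) + j(u)))/(-232 - 48) = (159 + ((-148 + 0) + 0))/(-232 - 48) = (159 + (-148 + 0))/(-280) = (159 - 148)*(-1/280) = 11*(-1/280) = -11/280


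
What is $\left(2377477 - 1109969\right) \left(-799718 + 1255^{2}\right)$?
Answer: $982707824956$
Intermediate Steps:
$\left(2377477 - 1109969\right) \left(-799718 + 1255^{2}\right) = 1267508 \left(-799718 + 1575025\right) = 1267508 \cdot 775307 = 982707824956$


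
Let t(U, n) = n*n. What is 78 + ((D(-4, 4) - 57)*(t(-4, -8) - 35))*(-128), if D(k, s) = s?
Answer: 196814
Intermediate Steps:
t(U, n) = n²
78 + ((D(-4, 4) - 57)*(t(-4, -8) - 35))*(-128) = 78 + ((4 - 57)*((-8)² - 35))*(-128) = 78 - 53*(64 - 35)*(-128) = 78 - 53*29*(-128) = 78 - 1537*(-128) = 78 + 196736 = 196814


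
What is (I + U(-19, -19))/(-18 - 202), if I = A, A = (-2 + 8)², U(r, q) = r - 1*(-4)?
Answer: -21/220 ≈ -0.095455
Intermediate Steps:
U(r, q) = 4 + r (U(r, q) = r + 4 = 4 + r)
A = 36 (A = 6² = 36)
I = 36
(I + U(-19, -19))/(-18 - 202) = (36 + (4 - 19))/(-18 - 202) = (36 - 15)/(-220) = 21*(-1/220) = -21/220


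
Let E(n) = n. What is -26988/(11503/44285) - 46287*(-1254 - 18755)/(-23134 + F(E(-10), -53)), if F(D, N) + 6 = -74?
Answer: -12799368840123/89010214 ≈ -1.4380e+5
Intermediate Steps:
F(D, N) = -80 (F(D, N) = -6 - 74 = -80)
-26988/(11503/44285) - 46287*(-1254 - 18755)/(-23134 + F(E(-10), -53)) = -26988/(11503/44285) - 46287*(-1254 - 18755)/(-23134 - 80) = -26988/(11503*(1/44285)) - 46287/((-23214/(-20009))) = -26988/11503/44285 - 46287/((-23214*(-1/20009))) = -26988*44285/11503 - 46287/23214/20009 = -1195163580/11503 - 46287*20009/23214 = -1195163580/11503 - 308718861/7738 = -12799368840123/89010214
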